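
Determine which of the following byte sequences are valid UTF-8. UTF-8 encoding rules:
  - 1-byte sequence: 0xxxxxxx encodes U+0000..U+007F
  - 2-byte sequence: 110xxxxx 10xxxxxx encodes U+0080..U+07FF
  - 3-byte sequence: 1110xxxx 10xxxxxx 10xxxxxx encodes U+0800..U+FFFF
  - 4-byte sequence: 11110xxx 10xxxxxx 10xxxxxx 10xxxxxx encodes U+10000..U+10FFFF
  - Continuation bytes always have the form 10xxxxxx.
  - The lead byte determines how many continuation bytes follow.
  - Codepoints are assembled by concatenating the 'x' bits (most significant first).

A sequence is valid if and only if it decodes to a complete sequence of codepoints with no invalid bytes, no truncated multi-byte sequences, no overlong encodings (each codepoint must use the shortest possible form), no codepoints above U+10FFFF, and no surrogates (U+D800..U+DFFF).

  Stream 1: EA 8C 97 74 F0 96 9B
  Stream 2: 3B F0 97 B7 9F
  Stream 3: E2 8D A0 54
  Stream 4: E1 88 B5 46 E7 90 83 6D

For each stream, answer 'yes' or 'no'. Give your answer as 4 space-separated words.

Answer: no yes yes yes

Derivation:
Stream 1: error at byte offset 7. INVALID
Stream 2: decodes cleanly. VALID
Stream 3: decodes cleanly. VALID
Stream 4: decodes cleanly. VALID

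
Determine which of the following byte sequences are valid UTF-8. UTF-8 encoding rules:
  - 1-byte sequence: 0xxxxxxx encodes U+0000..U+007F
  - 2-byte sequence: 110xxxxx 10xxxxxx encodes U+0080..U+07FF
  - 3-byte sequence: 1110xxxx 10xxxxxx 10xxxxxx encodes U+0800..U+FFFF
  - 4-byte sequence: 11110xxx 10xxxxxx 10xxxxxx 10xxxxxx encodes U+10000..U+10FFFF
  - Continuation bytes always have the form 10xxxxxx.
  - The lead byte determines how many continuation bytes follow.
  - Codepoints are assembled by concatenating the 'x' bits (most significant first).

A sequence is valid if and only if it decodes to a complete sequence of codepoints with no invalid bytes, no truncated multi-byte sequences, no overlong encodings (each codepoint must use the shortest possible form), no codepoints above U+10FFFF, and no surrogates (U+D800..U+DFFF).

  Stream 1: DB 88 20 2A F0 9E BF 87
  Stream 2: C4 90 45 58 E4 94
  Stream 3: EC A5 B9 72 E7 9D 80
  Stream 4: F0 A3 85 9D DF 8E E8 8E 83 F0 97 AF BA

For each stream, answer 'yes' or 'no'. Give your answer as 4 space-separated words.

Stream 1: decodes cleanly. VALID
Stream 2: error at byte offset 6. INVALID
Stream 3: decodes cleanly. VALID
Stream 4: decodes cleanly. VALID

Answer: yes no yes yes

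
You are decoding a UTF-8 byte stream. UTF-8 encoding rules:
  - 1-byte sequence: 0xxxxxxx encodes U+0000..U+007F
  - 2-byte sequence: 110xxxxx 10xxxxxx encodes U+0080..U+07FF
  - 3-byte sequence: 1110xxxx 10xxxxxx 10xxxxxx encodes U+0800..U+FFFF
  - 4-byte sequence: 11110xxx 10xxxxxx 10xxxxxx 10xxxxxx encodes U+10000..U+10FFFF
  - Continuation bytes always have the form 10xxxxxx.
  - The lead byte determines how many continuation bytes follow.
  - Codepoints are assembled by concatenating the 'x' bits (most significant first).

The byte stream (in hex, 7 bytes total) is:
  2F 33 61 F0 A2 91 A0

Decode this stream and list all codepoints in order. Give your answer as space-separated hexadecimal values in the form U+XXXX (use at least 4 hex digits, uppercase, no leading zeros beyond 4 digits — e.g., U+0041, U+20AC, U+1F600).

Answer: U+002F U+0033 U+0061 U+22460

Derivation:
Byte[0]=2F: 1-byte ASCII. cp=U+002F
Byte[1]=33: 1-byte ASCII. cp=U+0033
Byte[2]=61: 1-byte ASCII. cp=U+0061
Byte[3]=F0: 4-byte lead, need 3 cont bytes. acc=0x0
Byte[4]=A2: continuation. acc=(acc<<6)|0x22=0x22
Byte[5]=91: continuation. acc=(acc<<6)|0x11=0x891
Byte[6]=A0: continuation. acc=(acc<<6)|0x20=0x22460
Completed: cp=U+22460 (starts at byte 3)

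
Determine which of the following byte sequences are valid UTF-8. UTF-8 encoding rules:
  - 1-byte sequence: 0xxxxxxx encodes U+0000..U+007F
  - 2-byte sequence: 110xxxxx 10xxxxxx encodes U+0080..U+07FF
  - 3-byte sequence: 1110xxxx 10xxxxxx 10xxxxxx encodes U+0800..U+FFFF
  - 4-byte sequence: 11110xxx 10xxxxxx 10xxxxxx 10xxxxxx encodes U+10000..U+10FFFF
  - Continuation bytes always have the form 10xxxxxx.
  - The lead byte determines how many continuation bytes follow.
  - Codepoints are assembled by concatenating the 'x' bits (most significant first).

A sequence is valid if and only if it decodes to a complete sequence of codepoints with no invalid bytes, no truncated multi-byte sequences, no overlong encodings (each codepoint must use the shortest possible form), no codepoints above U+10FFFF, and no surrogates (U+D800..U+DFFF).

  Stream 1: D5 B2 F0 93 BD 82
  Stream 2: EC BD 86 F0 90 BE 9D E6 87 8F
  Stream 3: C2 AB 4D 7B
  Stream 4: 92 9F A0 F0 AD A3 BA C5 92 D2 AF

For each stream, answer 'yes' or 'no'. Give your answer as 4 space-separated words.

Stream 1: decodes cleanly. VALID
Stream 2: decodes cleanly. VALID
Stream 3: decodes cleanly. VALID
Stream 4: error at byte offset 0. INVALID

Answer: yes yes yes no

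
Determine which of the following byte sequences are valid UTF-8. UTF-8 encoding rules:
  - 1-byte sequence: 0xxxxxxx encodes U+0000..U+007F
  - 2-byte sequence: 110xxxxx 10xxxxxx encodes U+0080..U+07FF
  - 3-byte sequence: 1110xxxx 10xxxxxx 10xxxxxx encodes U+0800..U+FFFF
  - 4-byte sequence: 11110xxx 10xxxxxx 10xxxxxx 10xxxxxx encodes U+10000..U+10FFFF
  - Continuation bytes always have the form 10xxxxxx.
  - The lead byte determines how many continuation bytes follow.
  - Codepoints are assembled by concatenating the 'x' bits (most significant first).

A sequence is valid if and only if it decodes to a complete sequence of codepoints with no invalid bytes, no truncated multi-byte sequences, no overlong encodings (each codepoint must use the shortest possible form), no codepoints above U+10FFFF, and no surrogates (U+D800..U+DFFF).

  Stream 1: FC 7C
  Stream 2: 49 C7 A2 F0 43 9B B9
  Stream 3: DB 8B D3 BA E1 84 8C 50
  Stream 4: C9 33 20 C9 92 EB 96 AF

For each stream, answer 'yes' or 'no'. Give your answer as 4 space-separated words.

Stream 1: error at byte offset 0. INVALID
Stream 2: error at byte offset 4. INVALID
Stream 3: decodes cleanly. VALID
Stream 4: error at byte offset 1. INVALID

Answer: no no yes no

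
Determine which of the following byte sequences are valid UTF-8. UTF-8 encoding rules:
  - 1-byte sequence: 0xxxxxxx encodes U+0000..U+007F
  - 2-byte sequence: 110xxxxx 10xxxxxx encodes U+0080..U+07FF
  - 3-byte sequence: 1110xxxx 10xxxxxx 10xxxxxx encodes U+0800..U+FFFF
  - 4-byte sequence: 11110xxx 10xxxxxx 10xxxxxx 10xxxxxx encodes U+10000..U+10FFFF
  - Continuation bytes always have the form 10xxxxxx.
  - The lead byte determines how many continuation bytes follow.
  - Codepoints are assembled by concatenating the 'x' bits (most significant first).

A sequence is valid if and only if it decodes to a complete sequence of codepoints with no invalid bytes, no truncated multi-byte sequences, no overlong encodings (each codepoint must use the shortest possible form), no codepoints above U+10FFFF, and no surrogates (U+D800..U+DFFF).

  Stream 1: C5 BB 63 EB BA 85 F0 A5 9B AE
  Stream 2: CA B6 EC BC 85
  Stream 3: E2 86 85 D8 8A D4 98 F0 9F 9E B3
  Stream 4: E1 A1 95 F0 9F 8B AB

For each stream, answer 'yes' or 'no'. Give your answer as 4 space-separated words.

Stream 1: decodes cleanly. VALID
Stream 2: decodes cleanly. VALID
Stream 3: decodes cleanly. VALID
Stream 4: decodes cleanly. VALID

Answer: yes yes yes yes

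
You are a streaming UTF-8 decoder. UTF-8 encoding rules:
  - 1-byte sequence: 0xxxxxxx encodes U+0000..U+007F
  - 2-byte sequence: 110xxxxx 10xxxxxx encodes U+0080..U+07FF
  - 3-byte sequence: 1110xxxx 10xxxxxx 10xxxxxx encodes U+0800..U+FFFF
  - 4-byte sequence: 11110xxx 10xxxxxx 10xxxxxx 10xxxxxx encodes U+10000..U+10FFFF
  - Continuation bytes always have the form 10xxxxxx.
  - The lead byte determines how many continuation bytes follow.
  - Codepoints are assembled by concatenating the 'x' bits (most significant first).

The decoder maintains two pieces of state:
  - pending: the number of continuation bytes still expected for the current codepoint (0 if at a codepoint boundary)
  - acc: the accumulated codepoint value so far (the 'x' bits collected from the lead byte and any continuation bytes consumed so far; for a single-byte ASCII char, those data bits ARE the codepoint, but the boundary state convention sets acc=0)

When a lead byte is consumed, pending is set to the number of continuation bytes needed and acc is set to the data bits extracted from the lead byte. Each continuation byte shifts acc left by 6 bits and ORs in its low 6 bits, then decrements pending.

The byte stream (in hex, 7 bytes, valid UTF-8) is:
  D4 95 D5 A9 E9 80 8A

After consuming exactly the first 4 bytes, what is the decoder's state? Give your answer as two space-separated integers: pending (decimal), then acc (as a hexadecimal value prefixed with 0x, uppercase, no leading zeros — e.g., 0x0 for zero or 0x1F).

Byte[0]=D4: 2-byte lead. pending=1, acc=0x14
Byte[1]=95: continuation. acc=(acc<<6)|0x15=0x515, pending=0
Byte[2]=D5: 2-byte lead. pending=1, acc=0x15
Byte[3]=A9: continuation. acc=(acc<<6)|0x29=0x569, pending=0

Answer: 0 0x569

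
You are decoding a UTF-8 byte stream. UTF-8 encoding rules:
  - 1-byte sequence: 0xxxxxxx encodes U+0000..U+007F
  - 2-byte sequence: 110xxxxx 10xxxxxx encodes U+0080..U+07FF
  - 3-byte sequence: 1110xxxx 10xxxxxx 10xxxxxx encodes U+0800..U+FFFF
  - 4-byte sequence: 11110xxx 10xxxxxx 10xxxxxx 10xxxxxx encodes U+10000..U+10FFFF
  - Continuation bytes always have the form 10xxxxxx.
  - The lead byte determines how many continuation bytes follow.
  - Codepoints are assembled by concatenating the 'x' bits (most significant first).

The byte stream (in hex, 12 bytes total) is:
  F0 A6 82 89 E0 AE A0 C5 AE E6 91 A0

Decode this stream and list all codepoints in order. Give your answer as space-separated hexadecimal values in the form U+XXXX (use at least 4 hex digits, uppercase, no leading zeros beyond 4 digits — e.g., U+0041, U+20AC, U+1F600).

Byte[0]=F0: 4-byte lead, need 3 cont bytes. acc=0x0
Byte[1]=A6: continuation. acc=(acc<<6)|0x26=0x26
Byte[2]=82: continuation. acc=(acc<<6)|0x02=0x982
Byte[3]=89: continuation. acc=(acc<<6)|0x09=0x26089
Completed: cp=U+26089 (starts at byte 0)
Byte[4]=E0: 3-byte lead, need 2 cont bytes. acc=0x0
Byte[5]=AE: continuation. acc=(acc<<6)|0x2E=0x2E
Byte[6]=A0: continuation. acc=(acc<<6)|0x20=0xBA0
Completed: cp=U+0BA0 (starts at byte 4)
Byte[7]=C5: 2-byte lead, need 1 cont bytes. acc=0x5
Byte[8]=AE: continuation. acc=(acc<<6)|0x2E=0x16E
Completed: cp=U+016E (starts at byte 7)
Byte[9]=E6: 3-byte lead, need 2 cont bytes. acc=0x6
Byte[10]=91: continuation. acc=(acc<<6)|0x11=0x191
Byte[11]=A0: continuation. acc=(acc<<6)|0x20=0x6460
Completed: cp=U+6460 (starts at byte 9)

Answer: U+26089 U+0BA0 U+016E U+6460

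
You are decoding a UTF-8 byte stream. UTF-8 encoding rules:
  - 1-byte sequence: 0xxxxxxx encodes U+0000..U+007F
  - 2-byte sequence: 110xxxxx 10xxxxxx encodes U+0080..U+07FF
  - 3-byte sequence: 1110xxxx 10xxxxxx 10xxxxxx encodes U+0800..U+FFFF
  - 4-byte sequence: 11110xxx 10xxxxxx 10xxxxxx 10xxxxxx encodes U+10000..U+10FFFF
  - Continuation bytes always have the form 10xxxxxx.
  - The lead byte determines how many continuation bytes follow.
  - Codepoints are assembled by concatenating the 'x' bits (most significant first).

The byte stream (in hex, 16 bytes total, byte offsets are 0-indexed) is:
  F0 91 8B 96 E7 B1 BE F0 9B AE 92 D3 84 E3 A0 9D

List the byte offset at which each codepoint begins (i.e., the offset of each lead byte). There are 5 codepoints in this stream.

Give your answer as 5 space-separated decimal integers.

Byte[0]=F0: 4-byte lead, need 3 cont bytes. acc=0x0
Byte[1]=91: continuation. acc=(acc<<6)|0x11=0x11
Byte[2]=8B: continuation. acc=(acc<<6)|0x0B=0x44B
Byte[3]=96: continuation. acc=(acc<<6)|0x16=0x112D6
Completed: cp=U+112D6 (starts at byte 0)
Byte[4]=E7: 3-byte lead, need 2 cont bytes. acc=0x7
Byte[5]=B1: continuation. acc=(acc<<6)|0x31=0x1F1
Byte[6]=BE: continuation. acc=(acc<<6)|0x3E=0x7C7E
Completed: cp=U+7C7E (starts at byte 4)
Byte[7]=F0: 4-byte lead, need 3 cont bytes. acc=0x0
Byte[8]=9B: continuation. acc=(acc<<6)|0x1B=0x1B
Byte[9]=AE: continuation. acc=(acc<<6)|0x2E=0x6EE
Byte[10]=92: continuation. acc=(acc<<6)|0x12=0x1BB92
Completed: cp=U+1BB92 (starts at byte 7)
Byte[11]=D3: 2-byte lead, need 1 cont bytes. acc=0x13
Byte[12]=84: continuation. acc=(acc<<6)|0x04=0x4C4
Completed: cp=U+04C4 (starts at byte 11)
Byte[13]=E3: 3-byte lead, need 2 cont bytes. acc=0x3
Byte[14]=A0: continuation. acc=(acc<<6)|0x20=0xE0
Byte[15]=9D: continuation. acc=(acc<<6)|0x1D=0x381D
Completed: cp=U+381D (starts at byte 13)

Answer: 0 4 7 11 13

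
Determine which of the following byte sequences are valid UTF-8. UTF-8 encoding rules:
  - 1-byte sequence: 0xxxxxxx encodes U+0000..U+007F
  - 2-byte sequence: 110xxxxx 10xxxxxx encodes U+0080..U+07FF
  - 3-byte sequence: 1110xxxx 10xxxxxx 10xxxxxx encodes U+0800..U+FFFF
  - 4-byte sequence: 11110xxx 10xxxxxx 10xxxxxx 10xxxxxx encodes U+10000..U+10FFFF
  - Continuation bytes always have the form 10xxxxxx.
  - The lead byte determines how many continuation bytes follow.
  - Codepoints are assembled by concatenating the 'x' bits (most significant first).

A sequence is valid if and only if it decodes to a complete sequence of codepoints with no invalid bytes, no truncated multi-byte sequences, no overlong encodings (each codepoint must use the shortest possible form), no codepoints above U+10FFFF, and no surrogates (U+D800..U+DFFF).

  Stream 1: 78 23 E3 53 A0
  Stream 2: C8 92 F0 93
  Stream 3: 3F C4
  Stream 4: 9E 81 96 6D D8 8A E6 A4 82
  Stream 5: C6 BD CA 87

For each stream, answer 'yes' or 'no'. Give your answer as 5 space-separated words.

Stream 1: error at byte offset 3. INVALID
Stream 2: error at byte offset 4. INVALID
Stream 3: error at byte offset 2. INVALID
Stream 4: error at byte offset 0. INVALID
Stream 5: decodes cleanly. VALID

Answer: no no no no yes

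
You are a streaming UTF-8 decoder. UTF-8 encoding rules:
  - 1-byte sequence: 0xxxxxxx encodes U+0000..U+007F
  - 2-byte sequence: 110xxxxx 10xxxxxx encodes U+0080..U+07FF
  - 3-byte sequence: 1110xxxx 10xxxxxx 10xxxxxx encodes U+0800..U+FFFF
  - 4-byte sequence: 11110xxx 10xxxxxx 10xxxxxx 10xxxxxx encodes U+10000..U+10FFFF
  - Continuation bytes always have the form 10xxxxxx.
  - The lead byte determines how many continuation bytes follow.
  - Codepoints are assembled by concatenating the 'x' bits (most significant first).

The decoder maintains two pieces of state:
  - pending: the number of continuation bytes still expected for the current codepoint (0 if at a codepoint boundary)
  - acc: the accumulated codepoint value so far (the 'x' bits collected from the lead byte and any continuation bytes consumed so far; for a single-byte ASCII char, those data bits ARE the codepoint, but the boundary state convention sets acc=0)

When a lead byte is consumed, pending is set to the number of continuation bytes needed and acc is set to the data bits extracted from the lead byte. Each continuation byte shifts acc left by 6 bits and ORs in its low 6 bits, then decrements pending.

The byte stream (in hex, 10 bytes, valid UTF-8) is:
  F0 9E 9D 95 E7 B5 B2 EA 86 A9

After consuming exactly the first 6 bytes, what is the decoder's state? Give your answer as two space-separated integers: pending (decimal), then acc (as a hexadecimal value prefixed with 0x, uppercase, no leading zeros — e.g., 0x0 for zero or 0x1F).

Answer: 1 0x1F5

Derivation:
Byte[0]=F0: 4-byte lead. pending=3, acc=0x0
Byte[1]=9E: continuation. acc=(acc<<6)|0x1E=0x1E, pending=2
Byte[2]=9D: continuation. acc=(acc<<6)|0x1D=0x79D, pending=1
Byte[3]=95: continuation. acc=(acc<<6)|0x15=0x1E755, pending=0
Byte[4]=E7: 3-byte lead. pending=2, acc=0x7
Byte[5]=B5: continuation. acc=(acc<<6)|0x35=0x1F5, pending=1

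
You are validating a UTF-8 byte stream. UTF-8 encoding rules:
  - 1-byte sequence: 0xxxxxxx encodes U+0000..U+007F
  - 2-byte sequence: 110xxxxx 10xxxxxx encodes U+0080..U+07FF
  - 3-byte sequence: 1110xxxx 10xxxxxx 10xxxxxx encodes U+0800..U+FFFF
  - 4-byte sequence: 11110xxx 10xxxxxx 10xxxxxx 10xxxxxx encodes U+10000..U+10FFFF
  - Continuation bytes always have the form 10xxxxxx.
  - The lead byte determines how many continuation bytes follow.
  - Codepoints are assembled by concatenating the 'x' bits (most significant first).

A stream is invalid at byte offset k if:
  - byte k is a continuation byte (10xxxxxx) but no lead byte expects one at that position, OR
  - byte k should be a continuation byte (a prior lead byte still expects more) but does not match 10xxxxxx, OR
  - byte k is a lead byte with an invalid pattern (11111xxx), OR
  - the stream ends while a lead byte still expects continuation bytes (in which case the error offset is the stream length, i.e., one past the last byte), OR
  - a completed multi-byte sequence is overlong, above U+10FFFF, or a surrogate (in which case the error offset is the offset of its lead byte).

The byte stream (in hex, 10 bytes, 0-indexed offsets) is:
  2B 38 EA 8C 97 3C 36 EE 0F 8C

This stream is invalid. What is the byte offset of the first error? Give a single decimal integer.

Byte[0]=2B: 1-byte ASCII. cp=U+002B
Byte[1]=38: 1-byte ASCII. cp=U+0038
Byte[2]=EA: 3-byte lead, need 2 cont bytes. acc=0xA
Byte[3]=8C: continuation. acc=(acc<<6)|0x0C=0x28C
Byte[4]=97: continuation. acc=(acc<<6)|0x17=0xA317
Completed: cp=U+A317 (starts at byte 2)
Byte[5]=3C: 1-byte ASCII. cp=U+003C
Byte[6]=36: 1-byte ASCII. cp=U+0036
Byte[7]=EE: 3-byte lead, need 2 cont bytes. acc=0xE
Byte[8]=0F: expected 10xxxxxx continuation. INVALID

Answer: 8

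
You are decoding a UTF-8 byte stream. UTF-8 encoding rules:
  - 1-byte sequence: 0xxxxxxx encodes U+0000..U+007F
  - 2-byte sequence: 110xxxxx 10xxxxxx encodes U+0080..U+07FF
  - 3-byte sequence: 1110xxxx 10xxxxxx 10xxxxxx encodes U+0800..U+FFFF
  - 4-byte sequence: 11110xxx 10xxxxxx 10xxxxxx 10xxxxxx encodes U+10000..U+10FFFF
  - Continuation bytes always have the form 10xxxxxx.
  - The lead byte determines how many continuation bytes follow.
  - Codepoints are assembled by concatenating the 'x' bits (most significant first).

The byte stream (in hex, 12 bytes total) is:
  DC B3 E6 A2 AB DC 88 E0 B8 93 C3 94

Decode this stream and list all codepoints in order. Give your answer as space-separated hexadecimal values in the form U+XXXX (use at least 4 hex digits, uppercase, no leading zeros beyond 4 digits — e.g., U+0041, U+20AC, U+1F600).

Answer: U+0733 U+68AB U+0708 U+0E13 U+00D4

Derivation:
Byte[0]=DC: 2-byte lead, need 1 cont bytes. acc=0x1C
Byte[1]=B3: continuation. acc=(acc<<6)|0x33=0x733
Completed: cp=U+0733 (starts at byte 0)
Byte[2]=E6: 3-byte lead, need 2 cont bytes. acc=0x6
Byte[3]=A2: continuation. acc=(acc<<6)|0x22=0x1A2
Byte[4]=AB: continuation. acc=(acc<<6)|0x2B=0x68AB
Completed: cp=U+68AB (starts at byte 2)
Byte[5]=DC: 2-byte lead, need 1 cont bytes. acc=0x1C
Byte[6]=88: continuation. acc=(acc<<6)|0x08=0x708
Completed: cp=U+0708 (starts at byte 5)
Byte[7]=E0: 3-byte lead, need 2 cont bytes. acc=0x0
Byte[8]=B8: continuation. acc=(acc<<6)|0x38=0x38
Byte[9]=93: continuation. acc=(acc<<6)|0x13=0xE13
Completed: cp=U+0E13 (starts at byte 7)
Byte[10]=C3: 2-byte lead, need 1 cont bytes. acc=0x3
Byte[11]=94: continuation. acc=(acc<<6)|0x14=0xD4
Completed: cp=U+00D4 (starts at byte 10)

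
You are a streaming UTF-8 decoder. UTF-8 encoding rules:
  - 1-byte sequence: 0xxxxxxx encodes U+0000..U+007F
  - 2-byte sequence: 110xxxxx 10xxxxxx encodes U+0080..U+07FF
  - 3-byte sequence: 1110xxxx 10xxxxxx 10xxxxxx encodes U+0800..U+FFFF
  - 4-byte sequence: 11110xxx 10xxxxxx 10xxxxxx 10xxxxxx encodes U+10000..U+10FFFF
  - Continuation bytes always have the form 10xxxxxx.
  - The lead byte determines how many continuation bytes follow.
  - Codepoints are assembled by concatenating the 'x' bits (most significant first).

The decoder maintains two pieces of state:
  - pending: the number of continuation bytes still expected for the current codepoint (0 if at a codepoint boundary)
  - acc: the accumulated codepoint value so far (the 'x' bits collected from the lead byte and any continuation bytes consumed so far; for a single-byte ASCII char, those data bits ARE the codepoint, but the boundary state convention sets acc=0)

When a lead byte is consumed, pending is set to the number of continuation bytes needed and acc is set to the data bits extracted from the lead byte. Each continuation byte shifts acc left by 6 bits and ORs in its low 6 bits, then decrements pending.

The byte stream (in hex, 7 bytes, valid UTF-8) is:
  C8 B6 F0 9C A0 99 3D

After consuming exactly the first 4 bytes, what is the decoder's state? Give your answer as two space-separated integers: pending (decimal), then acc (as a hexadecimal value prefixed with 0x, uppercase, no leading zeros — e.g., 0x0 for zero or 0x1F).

Answer: 2 0x1C

Derivation:
Byte[0]=C8: 2-byte lead. pending=1, acc=0x8
Byte[1]=B6: continuation. acc=(acc<<6)|0x36=0x236, pending=0
Byte[2]=F0: 4-byte lead. pending=3, acc=0x0
Byte[3]=9C: continuation. acc=(acc<<6)|0x1C=0x1C, pending=2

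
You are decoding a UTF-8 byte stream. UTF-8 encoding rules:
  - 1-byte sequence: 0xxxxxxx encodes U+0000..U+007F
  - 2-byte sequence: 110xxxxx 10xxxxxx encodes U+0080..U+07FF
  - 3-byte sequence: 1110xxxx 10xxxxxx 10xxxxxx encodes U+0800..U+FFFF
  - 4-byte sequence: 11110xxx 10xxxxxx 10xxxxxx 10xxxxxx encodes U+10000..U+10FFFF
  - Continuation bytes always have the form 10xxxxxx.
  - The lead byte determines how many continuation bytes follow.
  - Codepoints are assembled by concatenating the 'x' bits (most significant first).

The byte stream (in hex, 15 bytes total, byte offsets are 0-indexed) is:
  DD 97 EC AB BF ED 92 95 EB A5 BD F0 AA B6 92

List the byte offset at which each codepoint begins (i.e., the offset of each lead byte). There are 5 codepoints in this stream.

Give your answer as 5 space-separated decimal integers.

Byte[0]=DD: 2-byte lead, need 1 cont bytes. acc=0x1D
Byte[1]=97: continuation. acc=(acc<<6)|0x17=0x757
Completed: cp=U+0757 (starts at byte 0)
Byte[2]=EC: 3-byte lead, need 2 cont bytes. acc=0xC
Byte[3]=AB: continuation. acc=(acc<<6)|0x2B=0x32B
Byte[4]=BF: continuation. acc=(acc<<6)|0x3F=0xCAFF
Completed: cp=U+CAFF (starts at byte 2)
Byte[5]=ED: 3-byte lead, need 2 cont bytes. acc=0xD
Byte[6]=92: continuation. acc=(acc<<6)|0x12=0x352
Byte[7]=95: continuation. acc=(acc<<6)|0x15=0xD495
Completed: cp=U+D495 (starts at byte 5)
Byte[8]=EB: 3-byte lead, need 2 cont bytes. acc=0xB
Byte[9]=A5: continuation. acc=(acc<<6)|0x25=0x2E5
Byte[10]=BD: continuation. acc=(acc<<6)|0x3D=0xB97D
Completed: cp=U+B97D (starts at byte 8)
Byte[11]=F0: 4-byte lead, need 3 cont bytes. acc=0x0
Byte[12]=AA: continuation. acc=(acc<<6)|0x2A=0x2A
Byte[13]=B6: continuation. acc=(acc<<6)|0x36=0xAB6
Byte[14]=92: continuation. acc=(acc<<6)|0x12=0x2AD92
Completed: cp=U+2AD92 (starts at byte 11)

Answer: 0 2 5 8 11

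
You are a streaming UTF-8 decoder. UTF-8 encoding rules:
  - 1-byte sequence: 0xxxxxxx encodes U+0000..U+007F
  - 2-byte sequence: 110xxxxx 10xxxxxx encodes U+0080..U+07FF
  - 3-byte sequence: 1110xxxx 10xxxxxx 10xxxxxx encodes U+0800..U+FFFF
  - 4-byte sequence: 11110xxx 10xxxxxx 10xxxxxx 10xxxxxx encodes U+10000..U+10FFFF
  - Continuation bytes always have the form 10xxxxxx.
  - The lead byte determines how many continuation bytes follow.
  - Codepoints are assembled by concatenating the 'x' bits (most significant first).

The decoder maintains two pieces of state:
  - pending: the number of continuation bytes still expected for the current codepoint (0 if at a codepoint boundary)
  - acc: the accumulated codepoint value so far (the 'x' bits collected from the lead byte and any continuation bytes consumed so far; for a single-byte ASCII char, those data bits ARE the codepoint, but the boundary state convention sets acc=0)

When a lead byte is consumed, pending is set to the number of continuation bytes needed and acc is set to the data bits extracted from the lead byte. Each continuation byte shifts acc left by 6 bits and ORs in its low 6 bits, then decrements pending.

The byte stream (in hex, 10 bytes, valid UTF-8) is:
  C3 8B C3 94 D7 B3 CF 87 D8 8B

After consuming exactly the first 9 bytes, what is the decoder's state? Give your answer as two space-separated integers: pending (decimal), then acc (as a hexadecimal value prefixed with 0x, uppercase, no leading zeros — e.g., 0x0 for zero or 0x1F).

Answer: 1 0x18

Derivation:
Byte[0]=C3: 2-byte lead. pending=1, acc=0x3
Byte[1]=8B: continuation. acc=(acc<<6)|0x0B=0xCB, pending=0
Byte[2]=C3: 2-byte lead. pending=1, acc=0x3
Byte[3]=94: continuation. acc=(acc<<6)|0x14=0xD4, pending=0
Byte[4]=D7: 2-byte lead. pending=1, acc=0x17
Byte[5]=B3: continuation. acc=(acc<<6)|0x33=0x5F3, pending=0
Byte[6]=CF: 2-byte lead. pending=1, acc=0xF
Byte[7]=87: continuation. acc=(acc<<6)|0x07=0x3C7, pending=0
Byte[8]=D8: 2-byte lead. pending=1, acc=0x18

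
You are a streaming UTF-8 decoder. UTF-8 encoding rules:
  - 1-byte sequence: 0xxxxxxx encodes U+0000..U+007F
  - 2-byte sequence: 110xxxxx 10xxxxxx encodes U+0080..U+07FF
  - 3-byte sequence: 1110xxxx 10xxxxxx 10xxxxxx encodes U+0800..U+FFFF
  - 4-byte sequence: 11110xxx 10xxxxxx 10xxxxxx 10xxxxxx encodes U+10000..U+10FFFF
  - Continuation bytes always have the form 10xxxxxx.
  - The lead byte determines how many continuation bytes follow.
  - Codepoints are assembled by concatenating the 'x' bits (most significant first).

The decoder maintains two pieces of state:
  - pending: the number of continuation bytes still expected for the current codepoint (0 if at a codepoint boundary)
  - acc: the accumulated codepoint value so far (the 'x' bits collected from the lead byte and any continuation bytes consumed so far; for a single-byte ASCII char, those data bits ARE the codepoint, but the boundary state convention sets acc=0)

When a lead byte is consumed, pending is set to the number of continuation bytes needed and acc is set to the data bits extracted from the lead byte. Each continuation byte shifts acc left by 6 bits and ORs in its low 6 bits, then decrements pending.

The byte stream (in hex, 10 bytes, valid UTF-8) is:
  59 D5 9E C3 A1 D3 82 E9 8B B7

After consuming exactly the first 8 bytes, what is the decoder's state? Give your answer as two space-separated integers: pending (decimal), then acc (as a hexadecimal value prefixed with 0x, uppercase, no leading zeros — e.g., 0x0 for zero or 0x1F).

Byte[0]=59: 1-byte. pending=0, acc=0x0
Byte[1]=D5: 2-byte lead. pending=1, acc=0x15
Byte[2]=9E: continuation. acc=(acc<<6)|0x1E=0x55E, pending=0
Byte[3]=C3: 2-byte lead. pending=1, acc=0x3
Byte[4]=A1: continuation. acc=(acc<<6)|0x21=0xE1, pending=0
Byte[5]=D3: 2-byte lead. pending=1, acc=0x13
Byte[6]=82: continuation. acc=(acc<<6)|0x02=0x4C2, pending=0
Byte[7]=E9: 3-byte lead. pending=2, acc=0x9

Answer: 2 0x9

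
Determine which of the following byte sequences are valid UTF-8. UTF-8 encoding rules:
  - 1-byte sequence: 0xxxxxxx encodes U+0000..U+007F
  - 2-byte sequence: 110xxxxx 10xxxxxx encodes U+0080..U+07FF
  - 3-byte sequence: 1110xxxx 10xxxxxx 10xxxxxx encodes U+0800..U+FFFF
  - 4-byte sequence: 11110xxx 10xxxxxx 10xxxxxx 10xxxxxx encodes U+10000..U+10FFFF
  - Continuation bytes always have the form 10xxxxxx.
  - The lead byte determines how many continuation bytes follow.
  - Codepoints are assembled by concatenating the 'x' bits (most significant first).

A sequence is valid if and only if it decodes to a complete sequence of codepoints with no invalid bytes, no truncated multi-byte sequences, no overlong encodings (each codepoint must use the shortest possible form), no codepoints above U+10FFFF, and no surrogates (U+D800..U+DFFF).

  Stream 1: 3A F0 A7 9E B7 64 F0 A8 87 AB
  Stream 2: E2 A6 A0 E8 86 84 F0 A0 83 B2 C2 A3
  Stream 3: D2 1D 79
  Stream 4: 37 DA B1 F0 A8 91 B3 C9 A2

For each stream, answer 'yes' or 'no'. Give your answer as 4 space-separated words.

Answer: yes yes no yes

Derivation:
Stream 1: decodes cleanly. VALID
Stream 2: decodes cleanly. VALID
Stream 3: error at byte offset 1. INVALID
Stream 4: decodes cleanly. VALID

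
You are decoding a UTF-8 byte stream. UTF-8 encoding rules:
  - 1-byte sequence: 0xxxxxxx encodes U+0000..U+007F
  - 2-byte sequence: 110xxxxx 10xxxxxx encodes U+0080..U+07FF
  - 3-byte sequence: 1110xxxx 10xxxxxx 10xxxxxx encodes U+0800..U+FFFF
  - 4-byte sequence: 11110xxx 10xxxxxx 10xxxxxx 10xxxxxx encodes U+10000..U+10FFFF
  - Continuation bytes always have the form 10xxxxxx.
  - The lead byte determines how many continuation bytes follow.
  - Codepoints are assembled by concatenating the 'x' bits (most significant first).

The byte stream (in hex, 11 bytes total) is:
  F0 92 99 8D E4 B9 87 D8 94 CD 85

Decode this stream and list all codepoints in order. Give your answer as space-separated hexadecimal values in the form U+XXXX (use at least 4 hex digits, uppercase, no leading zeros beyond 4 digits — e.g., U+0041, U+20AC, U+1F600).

Answer: U+1264D U+4E47 U+0614 U+0345

Derivation:
Byte[0]=F0: 4-byte lead, need 3 cont bytes. acc=0x0
Byte[1]=92: continuation. acc=(acc<<6)|0x12=0x12
Byte[2]=99: continuation. acc=(acc<<6)|0x19=0x499
Byte[3]=8D: continuation. acc=(acc<<6)|0x0D=0x1264D
Completed: cp=U+1264D (starts at byte 0)
Byte[4]=E4: 3-byte lead, need 2 cont bytes. acc=0x4
Byte[5]=B9: continuation. acc=(acc<<6)|0x39=0x139
Byte[6]=87: continuation. acc=(acc<<6)|0x07=0x4E47
Completed: cp=U+4E47 (starts at byte 4)
Byte[7]=D8: 2-byte lead, need 1 cont bytes. acc=0x18
Byte[8]=94: continuation. acc=(acc<<6)|0x14=0x614
Completed: cp=U+0614 (starts at byte 7)
Byte[9]=CD: 2-byte lead, need 1 cont bytes. acc=0xD
Byte[10]=85: continuation. acc=(acc<<6)|0x05=0x345
Completed: cp=U+0345 (starts at byte 9)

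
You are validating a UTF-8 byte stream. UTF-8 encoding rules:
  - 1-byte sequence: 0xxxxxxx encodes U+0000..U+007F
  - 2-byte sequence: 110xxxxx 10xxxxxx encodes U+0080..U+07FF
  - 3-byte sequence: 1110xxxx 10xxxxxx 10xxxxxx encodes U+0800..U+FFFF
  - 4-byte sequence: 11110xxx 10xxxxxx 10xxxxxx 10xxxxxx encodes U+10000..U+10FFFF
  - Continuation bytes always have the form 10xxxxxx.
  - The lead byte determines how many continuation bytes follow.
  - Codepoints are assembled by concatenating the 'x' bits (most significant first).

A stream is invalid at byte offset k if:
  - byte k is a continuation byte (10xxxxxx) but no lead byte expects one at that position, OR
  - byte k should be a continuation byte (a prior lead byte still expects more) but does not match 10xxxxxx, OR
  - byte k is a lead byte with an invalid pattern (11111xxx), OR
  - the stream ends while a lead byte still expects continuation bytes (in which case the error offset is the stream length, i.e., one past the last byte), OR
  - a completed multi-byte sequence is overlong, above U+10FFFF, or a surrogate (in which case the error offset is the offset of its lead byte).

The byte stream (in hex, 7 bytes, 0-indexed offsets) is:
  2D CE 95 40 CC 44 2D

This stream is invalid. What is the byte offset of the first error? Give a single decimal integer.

Byte[0]=2D: 1-byte ASCII. cp=U+002D
Byte[1]=CE: 2-byte lead, need 1 cont bytes. acc=0xE
Byte[2]=95: continuation. acc=(acc<<6)|0x15=0x395
Completed: cp=U+0395 (starts at byte 1)
Byte[3]=40: 1-byte ASCII. cp=U+0040
Byte[4]=CC: 2-byte lead, need 1 cont bytes. acc=0xC
Byte[5]=44: expected 10xxxxxx continuation. INVALID

Answer: 5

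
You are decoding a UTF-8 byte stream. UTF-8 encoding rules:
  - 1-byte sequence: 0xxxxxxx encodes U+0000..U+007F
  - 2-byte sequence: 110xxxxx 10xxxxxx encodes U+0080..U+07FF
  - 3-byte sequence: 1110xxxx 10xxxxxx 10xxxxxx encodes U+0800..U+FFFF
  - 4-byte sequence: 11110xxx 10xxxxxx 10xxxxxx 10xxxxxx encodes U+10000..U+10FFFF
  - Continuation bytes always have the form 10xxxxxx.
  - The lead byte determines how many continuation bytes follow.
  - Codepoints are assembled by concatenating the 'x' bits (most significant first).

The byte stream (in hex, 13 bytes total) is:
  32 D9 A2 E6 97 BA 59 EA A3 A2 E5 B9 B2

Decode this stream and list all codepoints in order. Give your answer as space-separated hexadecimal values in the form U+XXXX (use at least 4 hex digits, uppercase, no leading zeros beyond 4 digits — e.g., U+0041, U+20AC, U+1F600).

Byte[0]=32: 1-byte ASCII. cp=U+0032
Byte[1]=D9: 2-byte lead, need 1 cont bytes. acc=0x19
Byte[2]=A2: continuation. acc=(acc<<6)|0x22=0x662
Completed: cp=U+0662 (starts at byte 1)
Byte[3]=E6: 3-byte lead, need 2 cont bytes. acc=0x6
Byte[4]=97: continuation. acc=(acc<<6)|0x17=0x197
Byte[5]=BA: continuation. acc=(acc<<6)|0x3A=0x65FA
Completed: cp=U+65FA (starts at byte 3)
Byte[6]=59: 1-byte ASCII. cp=U+0059
Byte[7]=EA: 3-byte lead, need 2 cont bytes. acc=0xA
Byte[8]=A3: continuation. acc=(acc<<6)|0x23=0x2A3
Byte[9]=A2: continuation. acc=(acc<<6)|0x22=0xA8E2
Completed: cp=U+A8E2 (starts at byte 7)
Byte[10]=E5: 3-byte lead, need 2 cont bytes. acc=0x5
Byte[11]=B9: continuation. acc=(acc<<6)|0x39=0x179
Byte[12]=B2: continuation. acc=(acc<<6)|0x32=0x5E72
Completed: cp=U+5E72 (starts at byte 10)

Answer: U+0032 U+0662 U+65FA U+0059 U+A8E2 U+5E72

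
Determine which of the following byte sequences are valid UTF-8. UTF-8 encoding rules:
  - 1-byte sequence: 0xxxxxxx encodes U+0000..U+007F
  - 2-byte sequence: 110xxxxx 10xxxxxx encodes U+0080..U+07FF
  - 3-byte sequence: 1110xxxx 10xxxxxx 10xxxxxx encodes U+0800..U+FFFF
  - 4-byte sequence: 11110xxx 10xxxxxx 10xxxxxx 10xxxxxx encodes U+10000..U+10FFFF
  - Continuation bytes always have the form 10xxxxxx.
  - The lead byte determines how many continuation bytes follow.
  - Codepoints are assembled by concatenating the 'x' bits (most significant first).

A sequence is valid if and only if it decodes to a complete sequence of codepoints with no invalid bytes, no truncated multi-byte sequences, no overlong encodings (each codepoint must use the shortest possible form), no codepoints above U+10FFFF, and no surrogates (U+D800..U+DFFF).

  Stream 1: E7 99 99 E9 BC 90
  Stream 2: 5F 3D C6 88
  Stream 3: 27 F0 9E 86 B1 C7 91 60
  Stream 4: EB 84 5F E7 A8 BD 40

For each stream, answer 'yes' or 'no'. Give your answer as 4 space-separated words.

Stream 1: decodes cleanly. VALID
Stream 2: decodes cleanly. VALID
Stream 3: decodes cleanly. VALID
Stream 4: error at byte offset 2. INVALID

Answer: yes yes yes no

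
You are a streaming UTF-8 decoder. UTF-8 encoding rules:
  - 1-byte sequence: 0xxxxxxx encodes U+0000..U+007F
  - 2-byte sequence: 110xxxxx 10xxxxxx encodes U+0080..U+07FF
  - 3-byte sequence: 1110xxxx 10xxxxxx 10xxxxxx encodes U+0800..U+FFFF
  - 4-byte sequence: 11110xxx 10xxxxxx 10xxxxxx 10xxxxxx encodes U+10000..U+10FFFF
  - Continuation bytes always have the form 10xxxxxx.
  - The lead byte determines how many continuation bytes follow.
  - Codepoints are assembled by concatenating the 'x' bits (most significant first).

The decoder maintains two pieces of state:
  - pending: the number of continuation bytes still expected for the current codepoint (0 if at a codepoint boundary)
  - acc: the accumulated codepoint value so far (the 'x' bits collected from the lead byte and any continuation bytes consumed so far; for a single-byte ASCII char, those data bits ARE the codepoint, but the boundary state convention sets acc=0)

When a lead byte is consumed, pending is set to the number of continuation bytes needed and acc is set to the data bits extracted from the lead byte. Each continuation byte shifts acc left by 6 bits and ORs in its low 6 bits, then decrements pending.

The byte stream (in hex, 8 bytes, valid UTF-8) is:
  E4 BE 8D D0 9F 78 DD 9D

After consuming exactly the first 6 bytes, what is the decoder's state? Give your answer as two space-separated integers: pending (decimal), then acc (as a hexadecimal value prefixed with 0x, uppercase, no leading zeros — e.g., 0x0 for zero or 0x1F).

Byte[0]=E4: 3-byte lead. pending=2, acc=0x4
Byte[1]=BE: continuation. acc=(acc<<6)|0x3E=0x13E, pending=1
Byte[2]=8D: continuation. acc=(acc<<6)|0x0D=0x4F8D, pending=0
Byte[3]=D0: 2-byte lead. pending=1, acc=0x10
Byte[4]=9F: continuation. acc=(acc<<6)|0x1F=0x41F, pending=0
Byte[5]=78: 1-byte. pending=0, acc=0x0

Answer: 0 0x0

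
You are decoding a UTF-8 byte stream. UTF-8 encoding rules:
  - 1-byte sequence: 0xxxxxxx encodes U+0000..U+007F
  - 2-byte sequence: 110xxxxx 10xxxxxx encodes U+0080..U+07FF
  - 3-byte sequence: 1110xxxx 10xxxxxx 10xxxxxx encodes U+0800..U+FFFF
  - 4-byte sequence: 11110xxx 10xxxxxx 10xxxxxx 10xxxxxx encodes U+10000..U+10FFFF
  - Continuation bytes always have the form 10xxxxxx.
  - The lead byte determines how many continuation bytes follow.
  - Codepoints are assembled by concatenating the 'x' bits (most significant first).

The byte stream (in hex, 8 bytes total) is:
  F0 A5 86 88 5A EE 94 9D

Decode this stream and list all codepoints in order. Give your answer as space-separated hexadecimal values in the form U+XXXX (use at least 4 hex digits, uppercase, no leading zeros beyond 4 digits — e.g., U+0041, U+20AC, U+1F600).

Byte[0]=F0: 4-byte lead, need 3 cont bytes. acc=0x0
Byte[1]=A5: continuation. acc=(acc<<6)|0x25=0x25
Byte[2]=86: continuation. acc=(acc<<6)|0x06=0x946
Byte[3]=88: continuation. acc=(acc<<6)|0x08=0x25188
Completed: cp=U+25188 (starts at byte 0)
Byte[4]=5A: 1-byte ASCII. cp=U+005A
Byte[5]=EE: 3-byte lead, need 2 cont bytes. acc=0xE
Byte[6]=94: continuation. acc=(acc<<6)|0x14=0x394
Byte[7]=9D: continuation. acc=(acc<<6)|0x1D=0xE51D
Completed: cp=U+E51D (starts at byte 5)

Answer: U+25188 U+005A U+E51D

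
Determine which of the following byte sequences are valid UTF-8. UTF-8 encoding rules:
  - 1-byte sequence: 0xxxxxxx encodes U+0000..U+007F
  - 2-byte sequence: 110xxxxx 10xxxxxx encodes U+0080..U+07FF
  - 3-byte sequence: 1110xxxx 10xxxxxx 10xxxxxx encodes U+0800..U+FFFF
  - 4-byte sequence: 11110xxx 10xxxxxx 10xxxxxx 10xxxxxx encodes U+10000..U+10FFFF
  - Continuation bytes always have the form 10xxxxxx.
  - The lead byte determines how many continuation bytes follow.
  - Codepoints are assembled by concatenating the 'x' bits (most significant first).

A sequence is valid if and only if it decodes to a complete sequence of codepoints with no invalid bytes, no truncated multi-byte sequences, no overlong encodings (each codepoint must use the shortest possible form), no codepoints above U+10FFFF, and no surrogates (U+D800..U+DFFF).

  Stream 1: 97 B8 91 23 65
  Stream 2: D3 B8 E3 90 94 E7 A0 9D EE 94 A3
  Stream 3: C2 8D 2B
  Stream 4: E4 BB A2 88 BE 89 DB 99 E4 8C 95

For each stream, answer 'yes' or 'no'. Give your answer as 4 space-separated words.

Stream 1: error at byte offset 0. INVALID
Stream 2: decodes cleanly. VALID
Stream 3: decodes cleanly. VALID
Stream 4: error at byte offset 3. INVALID

Answer: no yes yes no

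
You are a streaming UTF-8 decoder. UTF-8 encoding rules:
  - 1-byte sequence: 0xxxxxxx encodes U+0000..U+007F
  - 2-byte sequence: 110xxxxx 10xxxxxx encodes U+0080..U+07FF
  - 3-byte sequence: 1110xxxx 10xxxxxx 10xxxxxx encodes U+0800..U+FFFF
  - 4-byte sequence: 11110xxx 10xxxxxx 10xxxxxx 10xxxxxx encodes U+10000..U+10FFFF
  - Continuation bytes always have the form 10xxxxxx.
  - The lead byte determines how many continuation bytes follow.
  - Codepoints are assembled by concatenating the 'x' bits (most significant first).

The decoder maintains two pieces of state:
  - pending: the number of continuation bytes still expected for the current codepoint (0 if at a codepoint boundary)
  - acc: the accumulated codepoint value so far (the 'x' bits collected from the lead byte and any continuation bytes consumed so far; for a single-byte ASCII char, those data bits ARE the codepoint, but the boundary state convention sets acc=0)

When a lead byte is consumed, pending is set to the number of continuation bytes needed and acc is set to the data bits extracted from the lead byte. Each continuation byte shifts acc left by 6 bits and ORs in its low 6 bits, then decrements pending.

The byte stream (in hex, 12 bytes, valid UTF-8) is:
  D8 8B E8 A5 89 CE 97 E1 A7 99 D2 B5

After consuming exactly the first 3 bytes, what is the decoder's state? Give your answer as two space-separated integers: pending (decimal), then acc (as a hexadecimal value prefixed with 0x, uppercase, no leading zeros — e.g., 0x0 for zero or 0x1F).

Byte[0]=D8: 2-byte lead. pending=1, acc=0x18
Byte[1]=8B: continuation. acc=(acc<<6)|0x0B=0x60B, pending=0
Byte[2]=E8: 3-byte lead. pending=2, acc=0x8

Answer: 2 0x8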